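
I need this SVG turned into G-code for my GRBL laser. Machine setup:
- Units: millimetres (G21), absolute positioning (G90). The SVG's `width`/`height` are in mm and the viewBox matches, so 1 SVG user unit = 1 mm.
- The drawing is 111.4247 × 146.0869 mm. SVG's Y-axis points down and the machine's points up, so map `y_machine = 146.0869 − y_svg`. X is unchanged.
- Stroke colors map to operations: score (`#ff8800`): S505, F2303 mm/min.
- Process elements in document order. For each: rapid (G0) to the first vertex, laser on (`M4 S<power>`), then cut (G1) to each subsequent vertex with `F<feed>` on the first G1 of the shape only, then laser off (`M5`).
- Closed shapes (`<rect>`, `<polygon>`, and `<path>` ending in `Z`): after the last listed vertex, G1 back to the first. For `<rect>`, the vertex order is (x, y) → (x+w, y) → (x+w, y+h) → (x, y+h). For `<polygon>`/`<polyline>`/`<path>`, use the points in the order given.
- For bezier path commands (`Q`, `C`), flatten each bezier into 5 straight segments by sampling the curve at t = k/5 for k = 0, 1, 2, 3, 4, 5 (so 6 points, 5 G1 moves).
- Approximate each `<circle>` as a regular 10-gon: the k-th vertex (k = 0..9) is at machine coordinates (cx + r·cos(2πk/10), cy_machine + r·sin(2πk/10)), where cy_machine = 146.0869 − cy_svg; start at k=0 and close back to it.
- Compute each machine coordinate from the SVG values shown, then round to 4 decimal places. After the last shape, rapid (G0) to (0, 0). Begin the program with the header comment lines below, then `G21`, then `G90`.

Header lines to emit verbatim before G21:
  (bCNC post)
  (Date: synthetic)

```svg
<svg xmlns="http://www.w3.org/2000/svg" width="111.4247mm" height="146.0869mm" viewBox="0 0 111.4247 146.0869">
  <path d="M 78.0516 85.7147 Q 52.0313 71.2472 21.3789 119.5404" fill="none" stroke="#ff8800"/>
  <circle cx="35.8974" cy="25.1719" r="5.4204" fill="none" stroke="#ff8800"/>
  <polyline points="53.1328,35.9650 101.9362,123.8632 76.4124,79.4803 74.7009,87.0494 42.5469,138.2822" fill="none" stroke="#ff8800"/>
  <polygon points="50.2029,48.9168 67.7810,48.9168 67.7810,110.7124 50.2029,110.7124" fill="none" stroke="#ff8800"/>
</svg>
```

1 u = 1 mm; y_m = 146.0869 − y.

[1] `<path>` quadratic bezier, #ff8800→score S505 F2303: (78.0516,60.3722) → (67.4582,63.6488) → (56.4942,61.9045) → (45.1597,55.1393) → (33.4546,43.3534) → (21.3789,26.5465)

[2] `<circle>` circle, #ff8800→score S505 F2303: (41.3178,120.9150) → (40.2826,124.1010) → (37.5724,126.0701) → (34.2224,126.0701) → (31.5122,124.1010) → (30.4770,120.9150) → (31.5122,117.7290) → (34.2224,115.7599) → (37.5724,115.7599) → (40.2826,117.7290) → (41.3178,120.9150) (closed)

[3] `<polyline>` open polyline, #ff8800→score S505 F2303: (53.1328,110.1219) → (101.9362,22.2237) → (76.4124,66.6066) → (74.7009,59.0375) → (42.5469,7.8047)

[4] `<polygon>` rectangle, #ff8800→score S505 F2303: (50.2029,97.1701) → (67.7810,97.1701) → (67.7810,35.3745) → (50.2029,35.3745) → (50.2029,97.1701) (closed)

(bCNC post)
(Date: synthetic)
G21
G90
G0 X78.0516 Y60.3722
M4 S505
G1 X67.4582 Y63.6488 F2303
G1 X56.4942 Y61.9045
G1 X45.1597 Y55.1393
G1 X33.4546 Y43.3534
G1 X21.3789 Y26.5465
M5
G0 X41.3178 Y120.9150
M4 S505
G1 X40.2826 Y124.1010 F2303
G1 X37.5724 Y126.0701
G1 X34.2224 Y126.0701
G1 X31.5122 Y124.1010
G1 X30.4770 Y120.9150
G1 X31.5122 Y117.7290
G1 X34.2224 Y115.7599
G1 X37.5724 Y115.7599
G1 X40.2826 Y117.7290
G1 X41.3178 Y120.9150
M5
G0 X53.1328 Y110.1219
M4 S505
G1 X101.9362 Y22.2237 F2303
G1 X76.4124 Y66.6066
G1 X74.7009 Y59.0375
G1 X42.5469 Y7.8047
M5
G0 X50.2029 Y97.1701
M4 S505
G1 X67.7810 Y97.1701 F2303
G1 X67.7810 Y35.3745
G1 X50.2029 Y35.3745
G1 X50.2029 Y97.1701
M5
G0 X0.0000 Y0.0000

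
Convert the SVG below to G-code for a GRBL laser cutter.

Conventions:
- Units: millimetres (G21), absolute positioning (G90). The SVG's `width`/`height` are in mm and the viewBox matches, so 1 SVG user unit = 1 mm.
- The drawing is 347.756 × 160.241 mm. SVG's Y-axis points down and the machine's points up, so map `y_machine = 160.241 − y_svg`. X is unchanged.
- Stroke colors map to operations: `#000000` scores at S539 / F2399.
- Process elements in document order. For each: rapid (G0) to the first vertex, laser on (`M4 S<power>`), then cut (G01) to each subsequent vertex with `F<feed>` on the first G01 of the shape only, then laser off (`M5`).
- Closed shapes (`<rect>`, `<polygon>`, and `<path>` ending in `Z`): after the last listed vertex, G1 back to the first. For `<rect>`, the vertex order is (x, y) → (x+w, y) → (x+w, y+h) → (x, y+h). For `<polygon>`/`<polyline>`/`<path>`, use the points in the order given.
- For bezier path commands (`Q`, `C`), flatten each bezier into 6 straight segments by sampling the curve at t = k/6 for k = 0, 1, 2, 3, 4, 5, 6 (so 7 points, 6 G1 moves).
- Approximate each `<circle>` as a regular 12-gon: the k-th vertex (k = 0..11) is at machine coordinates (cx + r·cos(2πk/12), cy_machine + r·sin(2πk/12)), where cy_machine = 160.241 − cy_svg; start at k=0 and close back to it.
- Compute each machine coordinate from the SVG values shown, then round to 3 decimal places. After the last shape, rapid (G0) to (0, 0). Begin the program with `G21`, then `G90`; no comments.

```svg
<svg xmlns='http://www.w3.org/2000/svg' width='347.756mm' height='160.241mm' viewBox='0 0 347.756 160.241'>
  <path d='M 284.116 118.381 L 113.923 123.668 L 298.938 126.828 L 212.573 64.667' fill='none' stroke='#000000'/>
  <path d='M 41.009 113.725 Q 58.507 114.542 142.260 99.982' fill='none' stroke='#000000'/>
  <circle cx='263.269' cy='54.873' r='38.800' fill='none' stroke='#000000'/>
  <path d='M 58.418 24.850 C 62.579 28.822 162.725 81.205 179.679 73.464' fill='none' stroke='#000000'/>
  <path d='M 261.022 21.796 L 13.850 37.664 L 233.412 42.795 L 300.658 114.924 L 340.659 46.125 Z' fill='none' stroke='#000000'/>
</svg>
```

viewBox `0 0 347.756 160.241` with mm width/height → 1 unit = 1 mm. Flip: y_m = 160.241 − y_svg.

**Shape 1** — `<path>` open polyline, stroke `#000000` → score (S539, F2399). Machine vertices: (284.116,41.860) → (113.923,36.573) → (298.938,33.413) → (212.573,95.574). Open path.

**Shape 2** — `<path>` quadratic bezier, stroke `#000000` → score (S539, F2399). Control points (SVG): P0=(41.009,113.725), P1=(58.507,114.542), P2=(142.260,99.982); sampled at t=k/6. Machine vertices: (41.009,46.516) → (48.682,46.671) → (60.036,47.680) → (75.071,49.543) → (93.786,52.261) → (116.183,55.833) → (142.260,60.259). Open path.

**Shape 3** — `<circle>` circle, stroke `#000000` → score (S539, F2399). Machine vertices: (302.069,105.368) → (296.871,124.768) → (282.669,138.970) → (263.269,144.168) → (243.869,138.970) → (229.667,124.768) → (224.469,105.368) → (229.667,85.968) → (243.869,71.766) → (263.269,66.568) → (282.669,71.766) → (296.871,85.968) → (302.069,105.368). Closed: final G1 returns to the first vertex.

**Shape 4** — `<path>` cubic bezier, stroke `#000000` → score (S539, F2399). Control points (SVG): P0=(58.418,24.850), P1=(62.579,28.822), P2=(162.725,81.205), P3=(179.679,73.464); sampled at t=k/6. Machine vertices: (58.418,135.391) → (67.668,129.873) → (87.938,119.302) → (114.251,106.692) → (141.631,95.058) → (165.099,87.414) → (179.679,86.777). Open path.

**Shape 5** — `<path>` closed polygon, stroke `#000000` → score (S539, F2399). Machine vertices: (261.022,138.445) → (13.850,122.577) → (233.412,117.446) → (300.658,45.317) → (340.659,114.116) → (261.022,138.445). Closed: final G1 returns to the first vertex.

G21
G90
G0 X284.116 Y41.860
M4 S539
G01 X113.923 Y36.573 F2399
G01 X298.938 Y33.413
G01 X212.573 Y95.574
M5
G0 X41.009 Y46.516
M4 S539
G01 X48.682 Y46.671 F2399
G01 X60.036 Y47.680
G01 X75.071 Y49.543
G01 X93.786 Y52.261
G01 X116.183 Y55.833
G01 X142.260 Y60.259
M5
G0 X302.069 Y105.368
M4 S539
G01 X296.871 Y124.768 F2399
G01 X282.669 Y138.970
G01 X263.269 Y144.168
G01 X243.869 Y138.970
G01 X229.667 Y124.768
G01 X224.469 Y105.368
G01 X229.667 Y85.968
G01 X243.869 Y71.766
G01 X263.269 Y66.568
G01 X282.669 Y71.766
G01 X296.871 Y85.968
G01 X302.069 Y105.368
M5
G0 X58.418 Y135.391
M4 S539
G01 X67.668 Y129.873 F2399
G01 X87.938 Y119.302
G01 X114.251 Y106.692
G01 X141.631 Y95.058
G01 X165.099 Y87.414
G01 X179.679 Y86.777
M5
G0 X261.022 Y138.445
M4 S539
G01 X13.850 Y122.577 F2399
G01 X233.412 Y117.446
G01 X300.658 Y45.317
G01 X340.659 Y114.116
G01 X261.022 Y138.445
M5
G0 X0.000 Y0.000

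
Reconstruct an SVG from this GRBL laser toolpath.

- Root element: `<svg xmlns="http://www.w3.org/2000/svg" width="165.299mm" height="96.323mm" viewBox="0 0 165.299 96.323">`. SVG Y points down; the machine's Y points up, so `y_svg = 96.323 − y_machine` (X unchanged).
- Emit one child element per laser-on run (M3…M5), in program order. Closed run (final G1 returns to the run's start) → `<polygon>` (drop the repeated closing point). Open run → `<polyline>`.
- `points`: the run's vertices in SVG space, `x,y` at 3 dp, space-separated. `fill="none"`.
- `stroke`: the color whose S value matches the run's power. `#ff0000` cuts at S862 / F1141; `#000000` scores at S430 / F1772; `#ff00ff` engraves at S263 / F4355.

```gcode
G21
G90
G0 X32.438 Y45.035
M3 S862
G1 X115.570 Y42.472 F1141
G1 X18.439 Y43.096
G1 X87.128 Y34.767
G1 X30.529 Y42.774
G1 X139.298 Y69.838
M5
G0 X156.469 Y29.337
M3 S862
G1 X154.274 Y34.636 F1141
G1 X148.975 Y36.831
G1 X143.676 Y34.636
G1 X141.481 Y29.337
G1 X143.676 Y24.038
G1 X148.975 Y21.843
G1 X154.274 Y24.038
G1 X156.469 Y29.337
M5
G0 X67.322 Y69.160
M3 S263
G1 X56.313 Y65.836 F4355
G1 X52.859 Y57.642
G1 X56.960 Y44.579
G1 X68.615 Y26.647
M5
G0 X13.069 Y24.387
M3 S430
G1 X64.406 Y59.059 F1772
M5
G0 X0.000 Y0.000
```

y_svg = 96.323 − y_m.

[1] S862→`#ff0000` (cut); open run; points: 32.438,51.288 115.570,53.851 18.439,53.227 87.128,61.556 30.529,53.549 139.298,26.485

[2] S862→`#ff0000` (cut); closed run; points: 156.469,66.986 154.274,61.687 148.975,59.492 143.676,61.687 141.481,66.986 143.676,72.285 148.975,74.480 154.274,72.285

[3] S263→`#ff00ff` (engrave); open run; points: 67.322,27.163 56.313,30.487 52.859,38.681 56.960,51.744 68.615,69.676

[4] S430→`#000000` (score); open run; points: 13.069,71.936 64.406,37.264

<svg xmlns="http://www.w3.org/2000/svg" width="165.299mm" height="96.323mm" viewBox="0 0 165.299 96.323">
  <polyline points="32.438,51.288 115.570,53.851 18.439,53.227 87.128,61.556 30.529,53.549 139.298,26.485" fill="none" stroke="#ff0000"/>
  <polygon points="156.469,66.986 154.274,61.687 148.975,59.492 143.676,61.687 141.481,66.986 143.676,72.285 148.975,74.480 154.274,72.285" fill="none" stroke="#ff0000"/>
  <polyline points="67.322,27.163 56.313,30.487 52.859,38.681 56.960,51.744 68.615,69.676" fill="none" stroke="#ff00ff"/>
  <polyline points="13.069,71.936 64.406,37.264" fill="none" stroke="#000000"/>
</svg>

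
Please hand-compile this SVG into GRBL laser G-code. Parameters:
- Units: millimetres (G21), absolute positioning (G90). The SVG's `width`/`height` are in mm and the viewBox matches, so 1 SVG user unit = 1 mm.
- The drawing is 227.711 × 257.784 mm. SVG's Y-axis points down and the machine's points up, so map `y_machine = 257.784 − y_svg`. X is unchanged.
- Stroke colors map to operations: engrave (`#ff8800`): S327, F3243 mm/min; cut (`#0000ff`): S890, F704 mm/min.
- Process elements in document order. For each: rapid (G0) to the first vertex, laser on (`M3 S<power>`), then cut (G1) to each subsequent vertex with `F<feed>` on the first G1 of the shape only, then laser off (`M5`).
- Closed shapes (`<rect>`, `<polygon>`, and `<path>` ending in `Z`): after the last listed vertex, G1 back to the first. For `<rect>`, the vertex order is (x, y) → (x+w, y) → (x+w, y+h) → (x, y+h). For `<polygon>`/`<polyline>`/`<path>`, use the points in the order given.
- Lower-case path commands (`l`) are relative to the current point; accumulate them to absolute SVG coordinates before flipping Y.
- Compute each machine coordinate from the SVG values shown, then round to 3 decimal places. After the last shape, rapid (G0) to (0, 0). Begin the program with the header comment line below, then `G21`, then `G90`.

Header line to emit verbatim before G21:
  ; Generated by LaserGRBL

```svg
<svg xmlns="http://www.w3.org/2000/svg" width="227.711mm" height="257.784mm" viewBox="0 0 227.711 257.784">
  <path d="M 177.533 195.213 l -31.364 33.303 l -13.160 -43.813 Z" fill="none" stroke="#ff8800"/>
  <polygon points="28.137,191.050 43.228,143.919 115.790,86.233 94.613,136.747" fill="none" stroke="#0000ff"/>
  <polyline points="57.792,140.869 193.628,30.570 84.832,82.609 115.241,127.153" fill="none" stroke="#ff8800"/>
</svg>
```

viewBox `0 0 227.711 257.784` with mm width/height → 1 unit = 1 mm. Flip: y_m = 257.784 − y_svg.

**Shape 1** — `<path>` regular polygon, stroke `#ff8800` → engrave (S327, F3243). Machine vertices: (177.533,62.571) → (146.169,29.268) → (133.009,73.081) → (177.533,62.571). Closed: final G1 returns to the first vertex.

**Shape 2** — `<polygon>` closed polygon, stroke `#0000ff` → cut (S890, F704). Machine vertices: (28.137,66.734) → (43.228,113.865) → (115.790,171.551) → (94.613,121.037) → (28.137,66.734). Closed: final G1 returns to the first vertex.

**Shape 3** — `<polyline>` open polyline, stroke `#ff8800` → engrave (S327, F3243). Machine vertices: (57.792,116.915) → (193.628,227.214) → (84.832,175.175) → (115.241,130.631). Open path.

; Generated by LaserGRBL
G21
G90
G0 X177.533 Y62.571
M3 S327
G1 X146.169 Y29.268 F3243
G1 X133.009 Y73.081
G1 X177.533 Y62.571
M5
G0 X28.137 Y66.734
M3 S890
G1 X43.228 Y113.865 F704
G1 X115.790 Y171.551
G1 X94.613 Y121.037
G1 X28.137 Y66.734
M5
G0 X57.792 Y116.915
M3 S327
G1 X193.628 Y227.214 F3243
G1 X84.832 Y175.175
G1 X115.241 Y130.631
M5
G0 X0.000 Y0.000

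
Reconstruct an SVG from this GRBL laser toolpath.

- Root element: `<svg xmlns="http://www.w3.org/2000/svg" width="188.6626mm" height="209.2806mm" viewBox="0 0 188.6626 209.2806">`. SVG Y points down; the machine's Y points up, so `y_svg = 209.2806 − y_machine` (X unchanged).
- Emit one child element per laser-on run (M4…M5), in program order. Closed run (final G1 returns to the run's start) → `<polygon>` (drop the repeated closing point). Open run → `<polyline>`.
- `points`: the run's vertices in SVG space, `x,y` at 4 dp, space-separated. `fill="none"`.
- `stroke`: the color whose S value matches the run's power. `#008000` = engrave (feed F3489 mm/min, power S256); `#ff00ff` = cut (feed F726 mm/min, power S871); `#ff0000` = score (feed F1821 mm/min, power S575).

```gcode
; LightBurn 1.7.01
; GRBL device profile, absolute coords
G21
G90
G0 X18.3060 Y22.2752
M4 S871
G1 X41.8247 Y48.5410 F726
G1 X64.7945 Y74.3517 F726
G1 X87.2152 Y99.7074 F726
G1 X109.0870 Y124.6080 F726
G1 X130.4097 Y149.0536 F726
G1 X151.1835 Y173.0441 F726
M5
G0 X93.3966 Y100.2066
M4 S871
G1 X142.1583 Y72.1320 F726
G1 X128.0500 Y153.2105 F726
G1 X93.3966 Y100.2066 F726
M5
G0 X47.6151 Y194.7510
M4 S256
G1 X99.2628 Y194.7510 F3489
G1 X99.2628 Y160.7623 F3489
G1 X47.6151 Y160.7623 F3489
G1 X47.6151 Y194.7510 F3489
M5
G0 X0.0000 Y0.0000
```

<svg xmlns="http://www.w3.org/2000/svg" width="188.6626mm" height="209.2806mm" viewBox="0 0 188.6626 209.2806">
  <polyline points="18.3060,187.0054 41.8247,160.7396 64.7945,134.9289 87.2152,109.5732 109.0870,84.6726 130.4097,60.2270 151.1835,36.2365" fill="none" stroke="#ff00ff"/>
  <polygon points="93.3966,109.0740 142.1583,137.1486 128.0500,56.0701" fill="none" stroke="#ff00ff"/>
  <polygon points="47.6151,14.5296 99.2628,14.5296 99.2628,48.5183 47.6151,48.5183" fill="none" stroke="#008000"/>
</svg>

Machine Y-up, SVG Y-down with viewBox height 209.2806, so y_svg = 209.2806 − y_machine; X carries over.

Run 1: S871 ⇒ cut layer `#ff00ff`. The run is open, so emit a `<polyline>` with points (Y-flipped): 18.3060,187.0054 41.8247,160.7396 64.7945,134.9289 87.2152,109.5732 109.0870,84.6726 130.4097,60.2270 151.1835,36.2365.

Run 2: the run's S871 means `#ff00ff` (cut). The run returns to its start, so emit a `<polygon>` with points (Y-flipped): 93.3966,109.0740 142.1583,137.1486 128.0500,56.0701.

Run 3: the run's S256 means `#008000` (engrave). The run returns to its start, so emit a `<polygon>` with points (Y-flipped): 47.6151,14.5296 99.2628,14.5296 99.2628,48.5183 47.6151,48.5183.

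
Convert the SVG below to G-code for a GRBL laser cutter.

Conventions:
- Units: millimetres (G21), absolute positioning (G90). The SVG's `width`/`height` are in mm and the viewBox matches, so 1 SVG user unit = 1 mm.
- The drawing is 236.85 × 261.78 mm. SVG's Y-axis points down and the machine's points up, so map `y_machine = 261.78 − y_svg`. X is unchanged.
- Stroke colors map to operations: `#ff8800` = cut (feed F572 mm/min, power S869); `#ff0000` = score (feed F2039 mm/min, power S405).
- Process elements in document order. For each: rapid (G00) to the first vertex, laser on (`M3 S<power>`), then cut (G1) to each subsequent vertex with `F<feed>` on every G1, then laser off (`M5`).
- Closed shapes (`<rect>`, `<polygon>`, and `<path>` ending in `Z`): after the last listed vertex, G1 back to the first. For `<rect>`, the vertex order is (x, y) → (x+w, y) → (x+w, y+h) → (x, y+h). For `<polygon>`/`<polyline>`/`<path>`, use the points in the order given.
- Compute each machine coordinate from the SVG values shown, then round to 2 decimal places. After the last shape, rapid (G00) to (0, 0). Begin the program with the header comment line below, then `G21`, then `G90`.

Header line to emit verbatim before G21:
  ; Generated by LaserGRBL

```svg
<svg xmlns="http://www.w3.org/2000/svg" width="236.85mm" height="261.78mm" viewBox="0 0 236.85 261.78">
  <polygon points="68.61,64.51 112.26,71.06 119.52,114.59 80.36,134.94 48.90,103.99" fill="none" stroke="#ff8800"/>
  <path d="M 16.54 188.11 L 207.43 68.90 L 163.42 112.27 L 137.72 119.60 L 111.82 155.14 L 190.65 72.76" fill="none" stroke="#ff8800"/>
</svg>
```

viewBox `0 0 236.85 261.78` with mm width/height → 1 unit = 1 mm. Flip: y_m = 261.78 − y_svg.

**Shape 1** — `<polygon>` regular polygon, stroke `#ff8800` → cut (S869, F572). Machine vertices: (68.61,197.27) → (112.26,190.72) → (119.52,147.19) → (80.36,126.84) → (48.90,157.79) → (68.61,197.27). Closed: final G1 returns to the first vertex.

**Shape 2** — `<path>` open polyline, stroke `#ff8800` → cut (S869, F572). Machine vertices: (16.54,73.67) → (207.43,192.88) → (163.42,149.51) → (137.72,142.18) → (111.82,106.64) → (190.65,189.02). Open path.

; Generated by LaserGRBL
G21
G90
G00 X68.61 Y197.27
M3 S869
G1 X112.26 Y190.72 F572
G1 X119.52 Y147.19 F572
G1 X80.36 Y126.84 F572
G1 X48.90 Y157.79 F572
G1 X68.61 Y197.27 F572
M5
G00 X16.54 Y73.67
M3 S869
G1 X207.43 Y192.88 F572
G1 X163.42 Y149.51 F572
G1 X137.72 Y142.18 F572
G1 X111.82 Y106.64 F572
G1 X190.65 Y189.02 F572
M5
G00 X0.00 Y0.00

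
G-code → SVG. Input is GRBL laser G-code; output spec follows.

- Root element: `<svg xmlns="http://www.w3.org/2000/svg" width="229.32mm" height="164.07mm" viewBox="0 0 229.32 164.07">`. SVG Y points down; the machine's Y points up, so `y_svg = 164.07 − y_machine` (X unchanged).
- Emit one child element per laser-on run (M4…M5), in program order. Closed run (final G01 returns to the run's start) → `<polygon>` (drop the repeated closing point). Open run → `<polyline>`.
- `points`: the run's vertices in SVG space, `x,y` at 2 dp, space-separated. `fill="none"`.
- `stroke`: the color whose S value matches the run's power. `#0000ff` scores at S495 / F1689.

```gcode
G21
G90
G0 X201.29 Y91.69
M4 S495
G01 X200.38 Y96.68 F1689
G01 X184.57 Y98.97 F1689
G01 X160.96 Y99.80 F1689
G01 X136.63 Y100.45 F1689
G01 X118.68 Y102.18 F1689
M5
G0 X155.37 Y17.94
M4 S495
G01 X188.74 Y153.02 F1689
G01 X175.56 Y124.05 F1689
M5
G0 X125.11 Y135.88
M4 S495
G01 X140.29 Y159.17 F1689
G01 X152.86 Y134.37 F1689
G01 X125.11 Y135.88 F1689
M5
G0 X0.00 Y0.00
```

<svg xmlns="http://www.w3.org/2000/svg" width="229.32mm" height="164.07mm" viewBox="0 0 229.32 164.07">
  <polyline points="201.29,72.38 200.38,67.39 184.57,65.10 160.96,64.27 136.63,63.62 118.68,61.89" fill="none" stroke="#0000ff"/>
  <polyline points="155.37,146.13 188.74,11.05 175.56,40.02" fill="none" stroke="#0000ff"/>
  <polygon points="125.11,28.19 140.29,4.90 152.86,29.70" fill="none" stroke="#0000ff"/>
</svg>

Each laser-on run becomes one SVG element. Flip Y back into SVG space with y_svg = 164.07 − y_machine. Every run uses S495, so all elements get stroke `#0000ff` (score).

Run 1: The run is open, so emit a `<polyline>` with points (Y-flipped): 201.29,72.38 200.38,67.39 184.57,65.10 160.96,64.27 136.63,63.62 118.68,61.89.

Run 2: The run is open, so emit a `<polyline>` with points (Y-flipped): 155.37,146.13 188.74,11.05 175.56,40.02.

Run 3: The run returns to its start, so emit a `<polygon>` with points (Y-flipped): 125.11,28.19 140.29,4.90 152.86,29.70.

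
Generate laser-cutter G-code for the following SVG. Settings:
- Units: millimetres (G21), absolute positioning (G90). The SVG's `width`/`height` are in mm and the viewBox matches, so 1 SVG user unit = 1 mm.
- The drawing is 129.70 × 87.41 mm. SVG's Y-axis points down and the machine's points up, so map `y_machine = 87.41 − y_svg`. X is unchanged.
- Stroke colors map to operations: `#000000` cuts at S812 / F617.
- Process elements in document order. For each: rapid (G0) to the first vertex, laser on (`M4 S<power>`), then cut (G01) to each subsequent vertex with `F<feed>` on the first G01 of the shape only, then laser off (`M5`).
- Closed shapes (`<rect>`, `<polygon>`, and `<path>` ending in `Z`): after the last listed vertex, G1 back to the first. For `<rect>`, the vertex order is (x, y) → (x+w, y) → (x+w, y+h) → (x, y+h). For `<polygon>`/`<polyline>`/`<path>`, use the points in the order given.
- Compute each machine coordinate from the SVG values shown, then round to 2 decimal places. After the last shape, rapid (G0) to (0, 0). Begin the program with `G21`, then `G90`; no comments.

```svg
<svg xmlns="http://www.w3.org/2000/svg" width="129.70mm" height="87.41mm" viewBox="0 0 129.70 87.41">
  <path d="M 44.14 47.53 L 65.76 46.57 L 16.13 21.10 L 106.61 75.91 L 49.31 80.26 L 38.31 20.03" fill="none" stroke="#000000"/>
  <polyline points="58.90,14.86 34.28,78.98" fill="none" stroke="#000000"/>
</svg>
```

G21
G90
G0 X44.14 Y39.88
M4 S812
G01 X65.76 Y40.84 F617
G01 X16.13 Y66.31
G01 X106.61 Y11.50
G01 X49.31 Y7.15
G01 X38.31 Y67.38
M5
G0 X58.90 Y72.55
M4 S812
G01 X34.28 Y8.43 F617
M5
G0 X0.00 Y0.00

Since the viewBox matches the mm dimensions, user units are millimetres directly. The only transform is the Y-flip y_m = 87.41 − y_svg.

Shape 1 is a open polyline drawn with `<path>`. Its stroke #000000 means cut at S812, F617. After flipping Y the toolpath is (44.14,39.88) → (65.76,40.84) → (16.13,66.31) → (106.61,11.50) → (49.31,7.15) → (38.31,67.38).

Shape 2 is a line segment drawn with `<polyline>`. Its stroke #000000 means cut at S812, F617. After flipping Y the toolpath is (58.90,72.55) → (34.28,8.43).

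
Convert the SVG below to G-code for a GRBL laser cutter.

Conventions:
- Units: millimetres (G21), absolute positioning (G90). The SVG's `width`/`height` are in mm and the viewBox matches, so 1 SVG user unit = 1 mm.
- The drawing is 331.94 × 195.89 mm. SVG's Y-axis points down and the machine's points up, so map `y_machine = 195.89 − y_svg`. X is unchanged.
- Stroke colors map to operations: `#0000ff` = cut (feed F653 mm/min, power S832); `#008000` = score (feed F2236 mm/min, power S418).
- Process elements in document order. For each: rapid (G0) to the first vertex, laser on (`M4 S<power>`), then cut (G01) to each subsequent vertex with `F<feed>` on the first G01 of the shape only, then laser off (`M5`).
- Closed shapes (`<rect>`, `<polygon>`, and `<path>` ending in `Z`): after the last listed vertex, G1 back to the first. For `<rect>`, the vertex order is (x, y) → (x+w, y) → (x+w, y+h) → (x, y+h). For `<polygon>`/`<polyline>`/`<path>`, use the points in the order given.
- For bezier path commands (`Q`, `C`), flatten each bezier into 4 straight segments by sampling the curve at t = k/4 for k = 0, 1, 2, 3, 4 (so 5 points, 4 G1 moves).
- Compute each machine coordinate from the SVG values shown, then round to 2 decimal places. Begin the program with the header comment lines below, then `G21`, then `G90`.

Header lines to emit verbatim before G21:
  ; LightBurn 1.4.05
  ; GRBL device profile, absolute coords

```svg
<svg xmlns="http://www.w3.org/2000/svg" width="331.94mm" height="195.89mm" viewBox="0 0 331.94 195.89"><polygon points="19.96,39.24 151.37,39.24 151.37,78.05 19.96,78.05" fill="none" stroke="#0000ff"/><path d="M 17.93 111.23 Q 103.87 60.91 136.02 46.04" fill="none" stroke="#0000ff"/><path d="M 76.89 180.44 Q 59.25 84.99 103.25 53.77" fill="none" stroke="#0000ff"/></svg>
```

; LightBurn 1.4.05
; GRBL device profile, absolute coords
G21
G90
G0 X19.96 Y156.65
M4 S832
G01 X151.37 Y156.65 F653
G01 X151.37 Y117.84
G01 X19.96 Y117.84
G01 X19.96 Y156.65
M5
G0 X17.93 Y84.66
M4 S832
G01 X57.54 Y107.60 F653
G01 X90.42 Y126.12
G01 X116.58 Y140.20
G01 X136.02 Y149.85
M5
G0 X76.89 Y15.45
M4 S832
G01 X71.92 Y59.16 F653
G01 X74.66 Y94.84
G01 X85.10 Y122.50
G01 X103.25 Y142.12
M5

1 u = 1 mm; y_m = 195.89 − y.

[1] `<polygon>` rectangle, #0000ff→cut S832 F653: (19.96,156.65) → (151.37,156.65) → (151.37,117.84) → (19.96,117.84) → (19.96,156.65) (closed)

[2] `<path>` quadratic bezier, #0000ff→cut S832 F653: (17.93,84.66) → (57.54,107.60) → (90.42,126.12) → (116.58,140.20) → (136.02,149.85)

[3] `<path>` quadratic bezier, #0000ff→cut S832 F653: (76.89,15.45) → (71.92,59.16) → (74.66,94.84) → (85.10,122.50) → (103.25,142.12)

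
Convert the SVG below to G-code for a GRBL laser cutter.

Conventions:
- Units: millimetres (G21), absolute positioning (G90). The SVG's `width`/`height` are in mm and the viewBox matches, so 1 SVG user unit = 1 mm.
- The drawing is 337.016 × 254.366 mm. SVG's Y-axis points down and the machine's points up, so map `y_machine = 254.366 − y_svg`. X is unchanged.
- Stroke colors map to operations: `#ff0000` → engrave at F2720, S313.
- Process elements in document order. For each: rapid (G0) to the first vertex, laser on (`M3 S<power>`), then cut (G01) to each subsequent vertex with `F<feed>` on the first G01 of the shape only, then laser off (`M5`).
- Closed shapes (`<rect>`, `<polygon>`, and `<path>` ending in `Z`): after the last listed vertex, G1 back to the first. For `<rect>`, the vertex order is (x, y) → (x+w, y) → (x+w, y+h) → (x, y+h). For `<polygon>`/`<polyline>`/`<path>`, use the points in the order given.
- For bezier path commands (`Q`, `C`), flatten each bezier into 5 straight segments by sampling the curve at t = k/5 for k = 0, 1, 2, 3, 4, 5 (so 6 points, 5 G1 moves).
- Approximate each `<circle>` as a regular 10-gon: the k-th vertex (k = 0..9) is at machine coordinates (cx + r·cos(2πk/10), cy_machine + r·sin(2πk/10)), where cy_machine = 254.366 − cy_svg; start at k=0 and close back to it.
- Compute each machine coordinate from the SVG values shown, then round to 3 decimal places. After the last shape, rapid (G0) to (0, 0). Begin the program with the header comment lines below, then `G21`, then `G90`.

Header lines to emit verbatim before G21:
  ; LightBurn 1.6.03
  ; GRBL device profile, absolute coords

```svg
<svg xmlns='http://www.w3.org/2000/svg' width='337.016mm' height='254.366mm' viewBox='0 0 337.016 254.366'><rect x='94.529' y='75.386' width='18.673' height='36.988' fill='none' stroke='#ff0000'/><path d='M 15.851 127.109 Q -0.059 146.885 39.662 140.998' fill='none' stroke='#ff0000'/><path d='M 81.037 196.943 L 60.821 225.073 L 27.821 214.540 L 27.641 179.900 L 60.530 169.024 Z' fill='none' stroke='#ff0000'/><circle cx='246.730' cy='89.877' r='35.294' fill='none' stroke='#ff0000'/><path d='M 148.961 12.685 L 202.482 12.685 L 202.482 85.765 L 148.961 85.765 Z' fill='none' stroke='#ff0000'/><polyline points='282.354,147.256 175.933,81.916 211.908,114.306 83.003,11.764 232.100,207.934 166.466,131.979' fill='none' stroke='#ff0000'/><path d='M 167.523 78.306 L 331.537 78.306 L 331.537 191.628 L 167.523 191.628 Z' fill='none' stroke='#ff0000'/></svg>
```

1 u = 1 mm; y_m = 254.366 − y.

[1] `<rect>` rectangle, #ff0000→engrave S313 F2720: (94.529,178.980) → (113.202,178.980) → (113.202,141.992) → (94.529,141.992) → (94.529,178.980) (closed)

[2] `<path>` quadratic bezier, #ff0000→engrave S313 F2720: (15.851,127.257) → (11.712,120.373) → (12.024,115.542) → (16.786,112.764) → (25.999,112.040) → (39.662,113.368)

[3] `<path>` regular polygon, #ff0000→engrave S313 F2720: (81.037,57.423) → (60.821,29.293) → (27.821,39.826) → (27.641,74.466) → (60.530,85.342) → (81.037,57.423) (closed)

[4] `<circle>` circle, #ff0000→engrave S313 F2720: (282.024,164.489) → (275.283,185.234) → (257.636,198.056) → (235.824,198.056) → (218.177,185.234) → (211.436,164.489) → (218.177,143.744) → (235.824,130.922) → (257.636,130.922) → (275.283,143.744) → (282.024,164.489) (closed)

[5] `<path>` rectangle, #ff0000→engrave S313 F2720: (148.961,241.681) → (202.482,241.681) → (202.482,168.601) → (148.961,168.601) → (148.961,241.681) (closed)

[6] `<polyline>` open polyline, #ff0000→engrave S313 F2720: (282.354,107.110) → (175.933,172.450) → (211.908,140.060) → (83.003,242.602) → (232.100,46.432) → (166.466,122.387)

[7] `<path>` rectangle, #ff0000→engrave S313 F2720: (167.523,176.060) → (331.537,176.060) → (331.537,62.738) → (167.523,62.738) → (167.523,176.060) (closed)

; LightBurn 1.6.03
; GRBL device profile, absolute coords
G21
G90
G0 X94.529 Y178.980
M3 S313
G01 X113.202 Y178.980 F2720
G01 X113.202 Y141.992
G01 X94.529 Y141.992
G01 X94.529 Y178.980
M5
G0 X15.851 Y127.257
M3 S313
G01 X11.712 Y120.373 F2720
G01 X12.024 Y115.542
G01 X16.786 Y112.764
G01 X25.999 Y112.040
G01 X39.662 Y113.368
M5
G0 X81.037 Y57.423
M3 S313
G01 X60.821 Y29.293 F2720
G01 X27.821 Y39.826
G01 X27.641 Y74.466
G01 X60.530 Y85.342
G01 X81.037 Y57.423
M5
G0 X282.024 Y164.489
M3 S313
G01 X275.283 Y185.234 F2720
G01 X257.636 Y198.056
G01 X235.824 Y198.056
G01 X218.177 Y185.234
G01 X211.436 Y164.489
G01 X218.177 Y143.744
G01 X235.824 Y130.922
G01 X257.636 Y130.922
G01 X275.283 Y143.744
G01 X282.024 Y164.489
M5
G0 X148.961 Y241.681
M3 S313
G01 X202.482 Y241.681 F2720
G01 X202.482 Y168.601
G01 X148.961 Y168.601
G01 X148.961 Y241.681
M5
G0 X282.354 Y107.110
M3 S313
G01 X175.933 Y172.450 F2720
G01 X211.908 Y140.060
G01 X83.003 Y242.602
G01 X232.100 Y46.432
G01 X166.466 Y122.387
M5
G0 X167.523 Y176.060
M3 S313
G01 X331.537 Y176.060 F2720
G01 X331.537 Y62.738
G01 X167.523 Y62.738
G01 X167.523 Y176.060
M5
G0 X0.000 Y0.000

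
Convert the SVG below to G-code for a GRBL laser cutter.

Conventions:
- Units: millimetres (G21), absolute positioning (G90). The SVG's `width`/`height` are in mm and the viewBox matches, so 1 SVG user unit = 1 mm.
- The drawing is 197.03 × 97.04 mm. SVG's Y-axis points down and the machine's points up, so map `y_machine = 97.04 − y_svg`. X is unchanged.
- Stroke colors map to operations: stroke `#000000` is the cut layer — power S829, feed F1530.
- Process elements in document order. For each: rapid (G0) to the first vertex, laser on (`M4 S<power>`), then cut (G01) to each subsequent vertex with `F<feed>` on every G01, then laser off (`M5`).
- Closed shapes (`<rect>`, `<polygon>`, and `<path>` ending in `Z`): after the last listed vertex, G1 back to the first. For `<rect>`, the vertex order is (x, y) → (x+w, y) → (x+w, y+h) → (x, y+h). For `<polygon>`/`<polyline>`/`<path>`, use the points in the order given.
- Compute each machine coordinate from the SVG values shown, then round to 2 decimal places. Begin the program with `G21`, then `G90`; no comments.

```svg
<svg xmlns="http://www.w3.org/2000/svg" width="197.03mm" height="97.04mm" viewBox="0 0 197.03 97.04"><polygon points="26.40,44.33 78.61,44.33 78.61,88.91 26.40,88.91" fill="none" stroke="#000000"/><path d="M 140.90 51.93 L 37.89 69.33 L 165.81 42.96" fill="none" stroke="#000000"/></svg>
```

G21
G90
G0 X26.40 Y52.71
M4 S829
G01 X78.61 Y52.71 F1530
G01 X78.61 Y8.13 F1530
G01 X26.40 Y8.13 F1530
G01 X26.40 Y52.71 F1530
M5
G0 X140.90 Y45.11
M4 S829
G01 X37.89 Y27.71 F1530
G01 X165.81 Y54.08 F1530
M5

viewBox `0 0 197.03 97.04` with mm width/height → 1 unit = 1 mm. Flip: y_m = 97.04 − y_svg.

**Shape 1** — `<polygon>` rectangle, stroke `#000000` → cut (S829, F1530). Machine vertices: (26.40,52.71) → (78.61,52.71) → (78.61,8.13) → (26.40,8.13) → (26.40,52.71). Closed: final G1 returns to the first vertex.

**Shape 2** — `<path>` open polyline, stroke `#000000` → cut (S829, F1530). Machine vertices: (140.90,45.11) → (37.89,27.71) → (165.81,54.08). Open path.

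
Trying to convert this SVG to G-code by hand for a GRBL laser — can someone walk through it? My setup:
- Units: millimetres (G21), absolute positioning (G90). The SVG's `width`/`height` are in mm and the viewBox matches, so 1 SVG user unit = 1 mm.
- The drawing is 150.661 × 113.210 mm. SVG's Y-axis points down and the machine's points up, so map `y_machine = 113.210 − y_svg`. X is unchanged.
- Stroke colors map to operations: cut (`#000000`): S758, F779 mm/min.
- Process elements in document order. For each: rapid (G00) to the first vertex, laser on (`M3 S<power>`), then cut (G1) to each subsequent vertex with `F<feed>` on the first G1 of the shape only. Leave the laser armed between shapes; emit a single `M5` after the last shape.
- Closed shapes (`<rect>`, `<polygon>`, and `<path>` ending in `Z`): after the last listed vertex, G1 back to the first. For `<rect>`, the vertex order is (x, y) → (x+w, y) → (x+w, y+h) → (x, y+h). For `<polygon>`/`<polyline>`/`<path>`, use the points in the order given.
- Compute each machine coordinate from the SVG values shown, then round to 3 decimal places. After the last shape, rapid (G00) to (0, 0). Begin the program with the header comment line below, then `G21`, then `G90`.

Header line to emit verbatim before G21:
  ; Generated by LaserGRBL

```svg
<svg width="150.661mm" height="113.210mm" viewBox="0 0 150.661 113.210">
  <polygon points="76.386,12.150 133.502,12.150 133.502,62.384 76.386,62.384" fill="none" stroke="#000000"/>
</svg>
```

1 u = 1 mm; y_m = 113.210 − y.

[1] `<polygon>` rectangle, #000000→cut S758 F779: (76.386,101.060) → (133.502,101.060) → (133.502,50.826) → (76.386,50.826) → (76.386,101.060) (closed)

; Generated by LaserGRBL
G21
G90
G00 X76.386 Y101.060
M3 S758
G1 X133.502 Y101.060 F779
G1 X133.502 Y50.826
G1 X76.386 Y50.826
G1 X76.386 Y101.060
M5
G00 X0.000 Y0.000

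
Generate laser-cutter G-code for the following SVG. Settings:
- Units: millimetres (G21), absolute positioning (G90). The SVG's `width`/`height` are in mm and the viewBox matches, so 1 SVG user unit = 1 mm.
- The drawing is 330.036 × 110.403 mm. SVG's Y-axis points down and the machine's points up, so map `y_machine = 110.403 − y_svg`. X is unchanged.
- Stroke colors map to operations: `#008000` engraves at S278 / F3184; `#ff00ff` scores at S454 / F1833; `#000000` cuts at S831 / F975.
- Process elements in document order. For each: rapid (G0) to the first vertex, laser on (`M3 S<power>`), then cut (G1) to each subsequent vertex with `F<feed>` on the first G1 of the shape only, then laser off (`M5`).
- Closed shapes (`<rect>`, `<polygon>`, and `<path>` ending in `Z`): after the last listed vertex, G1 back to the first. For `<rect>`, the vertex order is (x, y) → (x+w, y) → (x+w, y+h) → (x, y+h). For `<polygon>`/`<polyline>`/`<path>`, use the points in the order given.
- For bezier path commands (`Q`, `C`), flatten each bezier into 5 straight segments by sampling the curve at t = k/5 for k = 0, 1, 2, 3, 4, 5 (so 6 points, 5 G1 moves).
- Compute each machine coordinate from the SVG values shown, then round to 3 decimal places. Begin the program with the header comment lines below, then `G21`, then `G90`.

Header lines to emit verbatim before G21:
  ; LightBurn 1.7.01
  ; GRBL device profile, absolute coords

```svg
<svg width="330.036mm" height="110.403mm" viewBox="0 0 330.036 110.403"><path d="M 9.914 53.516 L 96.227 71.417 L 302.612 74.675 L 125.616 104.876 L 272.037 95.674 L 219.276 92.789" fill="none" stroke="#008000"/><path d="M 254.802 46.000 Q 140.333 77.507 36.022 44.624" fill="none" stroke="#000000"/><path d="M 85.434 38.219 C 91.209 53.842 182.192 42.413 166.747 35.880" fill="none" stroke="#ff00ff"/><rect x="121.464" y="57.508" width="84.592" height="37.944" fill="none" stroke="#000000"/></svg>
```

; LightBurn 1.7.01
; GRBL device profile, absolute coords
G21
G90
G0 X9.914 Y56.887
M3 S278
G1 X96.227 Y38.986 F3184
G1 X302.612 Y35.728
G1 X125.616 Y5.527
G1 X272.037 Y14.729
G1 X219.276 Y17.614
M5
G0 X254.802 Y64.403
M3 S831
G1 X209.421 Y54.376 F975
G1 X164.852 Y49.500
G1 X121.096 Y49.775
G1 X78.153 Y55.201
G1 X36.022 Y65.779
M5
G0 X85.434 Y72.184
M3 S454
G1 X97.591 Y65.801 F1833
G1 X120.999 Y64.377
G1 X146.460 Y66.378
G1 X164.776 Y70.271
G1 X166.747 Y74.523
M5
G0 X121.464 Y52.895
M3 S831
G1 X206.056 Y52.895 F975
G1 X206.056 Y14.951
G1 X121.464 Y14.951
G1 X121.464 Y52.895
M5

viewBox `0 0 330.036 110.403` with mm width/height → 1 unit = 1 mm. Flip: y_m = 110.403 − y_svg.

**Shape 1** — `<path>` open polyline, stroke `#008000` → engrave (S278, F3184). Machine vertices: (9.914,56.887) → (96.227,38.986) → (302.612,35.728) → (125.616,5.527) → (272.037,14.729) → (219.276,17.614). Open path.

**Shape 2** — `<path>` quadratic bezier, stroke `#000000` → cut (S831, F975). Control points (SVG): P0=(254.802,46.000), P1=(140.333,77.507), P2=(36.022,44.624); sampled at t=k/5. Machine vertices: (254.802,64.403) → (209.421,54.376) → (164.852,49.500) → (121.096,49.775) → (78.153,55.201) → (36.022,65.779). Open path.

**Shape 3** — `<path>` cubic bezier, stroke `#ff00ff` → score (S454, F1833). Control points (SVG): P0=(85.434,38.219), P1=(91.209,53.842), P2=(182.192,42.413), P3=(166.747,35.880); sampled at t=k/5. Machine vertices: (85.434,72.184) → (97.591,65.801) → (120.999,64.377) → (146.460,66.378) → (164.776,70.271) → (166.747,74.523). Open path.

**Shape 4** — `<rect>` rectangle, stroke `#000000` → cut (S831, F975). Machine vertices: (121.464,52.895) → (206.056,52.895) → (206.056,14.951) → (121.464,14.951) → (121.464,52.895). Closed: final G1 returns to the first vertex.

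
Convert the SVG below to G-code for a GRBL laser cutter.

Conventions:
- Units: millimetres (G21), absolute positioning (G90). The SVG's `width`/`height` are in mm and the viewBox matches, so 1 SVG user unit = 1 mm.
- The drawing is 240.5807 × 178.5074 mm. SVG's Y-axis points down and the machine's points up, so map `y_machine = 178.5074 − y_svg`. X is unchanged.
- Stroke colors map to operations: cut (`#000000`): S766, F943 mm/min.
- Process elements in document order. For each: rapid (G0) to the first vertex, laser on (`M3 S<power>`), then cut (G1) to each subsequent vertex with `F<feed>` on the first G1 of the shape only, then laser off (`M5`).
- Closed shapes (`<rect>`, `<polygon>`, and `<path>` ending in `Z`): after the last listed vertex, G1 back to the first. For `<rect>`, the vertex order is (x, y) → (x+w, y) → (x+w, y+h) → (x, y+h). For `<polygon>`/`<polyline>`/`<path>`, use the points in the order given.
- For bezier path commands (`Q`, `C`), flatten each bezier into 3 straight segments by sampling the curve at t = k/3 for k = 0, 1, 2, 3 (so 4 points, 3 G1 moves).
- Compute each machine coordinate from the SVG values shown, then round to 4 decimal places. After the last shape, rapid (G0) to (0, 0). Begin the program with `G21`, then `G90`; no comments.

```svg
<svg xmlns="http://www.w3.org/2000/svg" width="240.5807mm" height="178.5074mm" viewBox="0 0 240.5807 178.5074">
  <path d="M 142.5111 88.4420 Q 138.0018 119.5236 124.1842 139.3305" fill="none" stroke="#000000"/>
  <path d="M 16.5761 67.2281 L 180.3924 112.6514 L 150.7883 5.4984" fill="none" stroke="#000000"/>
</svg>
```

G21
G90
G0 X142.5111 Y90.0654
M3 S766
G1 X138.4706 Y70.5971 F943
G1 X132.3617 Y53.6342
G1 X124.1842 Y39.1769
M5
G0 X16.5761 Y111.2793
M3 S766
G1 X180.3924 Y65.8560 F943
G1 X150.7883 Y173.0090
M5
G0 X0.0000 Y0.0000

Since the viewBox matches the mm dimensions, user units are millimetres directly. The only transform is the Y-flip y_m = 178.5074 − y_svg.

Shape 1 is a quadratic bezier drawn with `<path>`. Its stroke #000000 means cut at S766, F943. After flipping Y the toolpath is (142.5111,90.0654) → (138.4706,70.5971) → (132.3617,53.6342) → (124.1842,39.1769).

Shape 2 is a open polyline drawn with `<path>`. Its stroke #000000 means cut at S766, F943. After flipping Y the toolpath is (16.5761,111.2793) → (180.3924,65.8560) → (150.7883,173.0090).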